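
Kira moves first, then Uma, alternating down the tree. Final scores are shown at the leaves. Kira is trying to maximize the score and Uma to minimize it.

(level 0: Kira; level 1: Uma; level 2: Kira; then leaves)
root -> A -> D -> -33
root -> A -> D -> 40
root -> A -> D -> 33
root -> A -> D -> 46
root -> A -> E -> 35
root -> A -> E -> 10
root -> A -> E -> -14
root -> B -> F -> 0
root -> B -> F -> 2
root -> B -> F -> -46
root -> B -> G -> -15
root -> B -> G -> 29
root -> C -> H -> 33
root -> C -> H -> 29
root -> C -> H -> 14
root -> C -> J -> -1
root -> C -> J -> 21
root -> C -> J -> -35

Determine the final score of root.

35

D (Kira): max(-33, 40, 33, 46) = 46
E (Kira): max(35, 10, -14) = 35
A (Uma): min(46, 35) = 35
F (Kira): max(0, 2, -46) = 2
G (Kira): max(-15, 29) = 29
B (Uma): min(2, 29) = 2
H (Kira): max(33, 29, 14) = 33
J (Kira): max(-1, 21, -35) = 21
C (Uma): min(33, 21) = 21
root (Kira): max(35, 2, 21) = 35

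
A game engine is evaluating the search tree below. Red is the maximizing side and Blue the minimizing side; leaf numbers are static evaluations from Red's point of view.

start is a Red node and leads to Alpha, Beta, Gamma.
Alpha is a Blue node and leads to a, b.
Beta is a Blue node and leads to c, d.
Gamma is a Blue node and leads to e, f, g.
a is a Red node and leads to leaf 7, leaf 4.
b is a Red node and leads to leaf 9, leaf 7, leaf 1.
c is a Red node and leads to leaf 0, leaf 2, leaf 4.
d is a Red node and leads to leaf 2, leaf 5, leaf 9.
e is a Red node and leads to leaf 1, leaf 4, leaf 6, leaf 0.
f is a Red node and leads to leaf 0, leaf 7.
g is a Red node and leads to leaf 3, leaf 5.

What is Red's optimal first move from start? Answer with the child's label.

a (Red): max(7, 4) = 7
b (Red): max(9, 7, 1) = 9
Alpha (Blue): min(7, 9) = 7
c (Red): max(0, 2, 4) = 4
d (Red): max(2, 5, 9) = 9
Beta (Blue): min(4, 9) = 4
e (Red): max(1, 4, 6, 0) = 6
f (Red): max(0, 7) = 7
g (Red): max(3, 5) = 5
Gamma (Blue): min(6, 7, 5) = 5
start (Red): max(7, 4, 5) = 7
Red at start wants the highest of {Alpha=7, Beta=4, Gamma=5}, so chooses Alpha.

Alpha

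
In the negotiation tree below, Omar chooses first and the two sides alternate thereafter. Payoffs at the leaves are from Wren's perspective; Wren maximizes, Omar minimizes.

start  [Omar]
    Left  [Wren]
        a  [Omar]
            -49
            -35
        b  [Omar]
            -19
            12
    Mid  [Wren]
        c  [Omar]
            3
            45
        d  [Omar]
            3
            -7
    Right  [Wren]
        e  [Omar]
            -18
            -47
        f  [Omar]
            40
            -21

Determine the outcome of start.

a (Omar): min(-49, -35) = -49
b (Omar): min(-19, 12) = -19
Left (Wren): max(-49, -19) = -19
c (Omar): min(3, 45) = 3
d (Omar): min(3, -7) = -7
Mid (Wren): max(3, -7) = 3
e (Omar): min(-18, -47) = -47
f (Omar): min(40, -21) = -21
Right (Wren): max(-47, -21) = -21
start (Omar): min(-19, 3, -21) = -21

-21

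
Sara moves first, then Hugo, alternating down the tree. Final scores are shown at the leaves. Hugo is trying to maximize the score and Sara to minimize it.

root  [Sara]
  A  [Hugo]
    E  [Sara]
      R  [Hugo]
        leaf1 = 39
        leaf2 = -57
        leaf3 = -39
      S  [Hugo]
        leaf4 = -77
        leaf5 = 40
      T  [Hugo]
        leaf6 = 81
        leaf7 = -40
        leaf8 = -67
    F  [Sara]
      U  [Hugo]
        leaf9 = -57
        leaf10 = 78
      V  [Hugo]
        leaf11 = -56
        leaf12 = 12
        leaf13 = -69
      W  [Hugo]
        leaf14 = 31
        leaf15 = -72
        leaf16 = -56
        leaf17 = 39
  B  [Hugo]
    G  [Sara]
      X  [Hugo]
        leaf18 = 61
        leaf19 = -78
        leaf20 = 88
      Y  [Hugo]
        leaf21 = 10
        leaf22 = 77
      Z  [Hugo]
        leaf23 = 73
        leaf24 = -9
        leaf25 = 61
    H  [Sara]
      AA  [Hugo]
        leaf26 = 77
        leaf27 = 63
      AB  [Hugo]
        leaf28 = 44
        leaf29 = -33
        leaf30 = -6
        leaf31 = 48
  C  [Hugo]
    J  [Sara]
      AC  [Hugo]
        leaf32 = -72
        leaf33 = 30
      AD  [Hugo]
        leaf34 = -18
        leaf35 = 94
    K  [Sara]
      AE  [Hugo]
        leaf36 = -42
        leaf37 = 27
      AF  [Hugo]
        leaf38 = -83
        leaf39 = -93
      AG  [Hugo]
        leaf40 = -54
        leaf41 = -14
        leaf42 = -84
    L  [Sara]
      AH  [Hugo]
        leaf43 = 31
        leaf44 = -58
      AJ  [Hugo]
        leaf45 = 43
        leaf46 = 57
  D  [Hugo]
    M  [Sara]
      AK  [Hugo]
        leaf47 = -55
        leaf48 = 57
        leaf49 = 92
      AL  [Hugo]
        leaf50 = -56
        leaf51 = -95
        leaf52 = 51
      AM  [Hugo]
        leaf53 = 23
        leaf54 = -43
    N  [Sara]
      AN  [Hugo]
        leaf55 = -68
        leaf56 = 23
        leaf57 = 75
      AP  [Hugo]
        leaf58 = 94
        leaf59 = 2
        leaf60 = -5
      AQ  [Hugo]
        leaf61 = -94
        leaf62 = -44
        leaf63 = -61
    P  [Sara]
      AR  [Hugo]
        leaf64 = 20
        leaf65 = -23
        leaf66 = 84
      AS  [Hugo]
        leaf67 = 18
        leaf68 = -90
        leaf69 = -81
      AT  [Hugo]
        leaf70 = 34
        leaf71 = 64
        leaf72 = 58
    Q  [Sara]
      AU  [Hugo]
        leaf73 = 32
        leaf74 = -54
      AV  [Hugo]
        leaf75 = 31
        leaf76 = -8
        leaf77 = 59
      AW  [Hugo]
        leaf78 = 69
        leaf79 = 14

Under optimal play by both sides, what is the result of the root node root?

31

R (Hugo): max(39, -57, -39) = 39
S (Hugo): max(-77, 40) = 40
T (Hugo): max(81, -40, -67) = 81
E (Sara): min(39, 40, 81) = 39
U (Hugo): max(-57, 78) = 78
V (Hugo): max(-56, 12, -69) = 12
W (Hugo): max(31, -72, -56, 39) = 39
F (Sara): min(78, 12, 39) = 12
A (Hugo): max(39, 12) = 39
X (Hugo): max(61, -78, 88) = 88
Y (Hugo): max(10, 77) = 77
Z (Hugo): max(73, -9, 61) = 73
G (Sara): min(88, 77, 73) = 73
AA (Hugo): max(77, 63) = 77
AB (Hugo): max(44, -33, -6, 48) = 48
H (Sara): min(77, 48) = 48
B (Hugo): max(73, 48) = 73
AC (Hugo): max(-72, 30) = 30
AD (Hugo): max(-18, 94) = 94
J (Sara): min(30, 94) = 30
AE (Hugo): max(-42, 27) = 27
AF (Hugo): max(-83, -93) = -83
AG (Hugo): max(-54, -14, -84) = -14
K (Sara): min(27, -83, -14) = -83
AH (Hugo): max(31, -58) = 31
AJ (Hugo): max(43, 57) = 57
L (Sara): min(31, 57) = 31
C (Hugo): max(30, -83, 31) = 31
AK (Hugo): max(-55, 57, 92) = 92
AL (Hugo): max(-56, -95, 51) = 51
AM (Hugo): max(23, -43) = 23
M (Sara): min(92, 51, 23) = 23
AN (Hugo): max(-68, 23, 75) = 75
AP (Hugo): max(94, 2, -5) = 94
AQ (Hugo): max(-94, -44, -61) = -44
N (Sara): min(75, 94, -44) = -44
AR (Hugo): max(20, -23, 84) = 84
AS (Hugo): max(18, -90, -81) = 18
AT (Hugo): max(34, 64, 58) = 64
P (Sara): min(84, 18, 64) = 18
AU (Hugo): max(32, -54) = 32
AV (Hugo): max(31, -8, 59) = 59
AW (Hugo): max(69, 14) = 69
Q (Sara): min(32, 59, 69) = 32
D (Hugo): max(23, -44, 18, 32) = 32
root (Sara): min(39, 73, 31, 32) = 31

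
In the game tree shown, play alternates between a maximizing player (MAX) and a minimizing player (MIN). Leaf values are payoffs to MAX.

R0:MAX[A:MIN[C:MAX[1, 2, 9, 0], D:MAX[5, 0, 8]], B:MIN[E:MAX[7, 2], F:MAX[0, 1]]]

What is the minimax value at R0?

C (MAX): max(1, 2, 9, 0) = 9
D (MAX): max(5, 0, 8) = 8
A (MIN): min(9, 8) = 8
E (MAX): max(7, 2) = 7
F (MAX): max(0, 1) = 1
B (MIN): min(7, 1) = 1
R0 (MAX): max(8, 1) = 8

8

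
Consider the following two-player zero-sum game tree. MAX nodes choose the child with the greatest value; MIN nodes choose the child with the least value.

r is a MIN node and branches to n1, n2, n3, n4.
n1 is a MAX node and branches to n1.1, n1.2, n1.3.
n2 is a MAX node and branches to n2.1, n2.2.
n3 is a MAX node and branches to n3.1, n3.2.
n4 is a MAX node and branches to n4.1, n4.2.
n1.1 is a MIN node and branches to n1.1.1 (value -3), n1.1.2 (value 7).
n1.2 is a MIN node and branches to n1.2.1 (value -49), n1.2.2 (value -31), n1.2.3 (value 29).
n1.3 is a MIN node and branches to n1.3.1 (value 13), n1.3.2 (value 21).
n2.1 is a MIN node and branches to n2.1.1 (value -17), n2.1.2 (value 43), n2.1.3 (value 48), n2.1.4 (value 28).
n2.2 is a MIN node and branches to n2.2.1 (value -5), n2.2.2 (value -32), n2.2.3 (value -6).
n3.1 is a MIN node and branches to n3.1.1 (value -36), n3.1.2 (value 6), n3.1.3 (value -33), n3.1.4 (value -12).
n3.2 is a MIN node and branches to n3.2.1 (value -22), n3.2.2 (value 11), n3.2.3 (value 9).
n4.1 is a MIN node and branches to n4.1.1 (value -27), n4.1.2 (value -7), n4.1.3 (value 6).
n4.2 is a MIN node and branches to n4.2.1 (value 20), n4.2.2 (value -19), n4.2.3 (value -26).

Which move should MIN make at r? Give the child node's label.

n4

n1.1 (MIN): min(-3, 7) = -3
n1.2 (MIN): min(-49, -31, 29) = -49
n1.3 (MIN): min(13, 21) = 13
n1 (MAX): max(-3, -49, 13) = 13
n2.1 (MIN): min(-17, 43, 48, 28) = -17
n2.2 (MIN): min(-5, -32, -6) = -32
n2 (MAX): max(-17, -32) = -17
n3.1 (MIN): min(-36, 6, -33, -12) = -36
n3.2 (MIN): min(-22, 11, 9) = -22
n3 (MAX): max(-36, -22) = -22
n4.1 (MIN): min(-27, -7, 6) = -27
n4.2 (MIN): min(20, -19, -26) = -26
n4 (MAX): max(-27, -26) = -26
r (MIN): min(13, -17, -22, -26) = -26
MIN at r wants the lowest of {n1=13, n2=-17, n3=-22, n4=-26}, so chooses n4.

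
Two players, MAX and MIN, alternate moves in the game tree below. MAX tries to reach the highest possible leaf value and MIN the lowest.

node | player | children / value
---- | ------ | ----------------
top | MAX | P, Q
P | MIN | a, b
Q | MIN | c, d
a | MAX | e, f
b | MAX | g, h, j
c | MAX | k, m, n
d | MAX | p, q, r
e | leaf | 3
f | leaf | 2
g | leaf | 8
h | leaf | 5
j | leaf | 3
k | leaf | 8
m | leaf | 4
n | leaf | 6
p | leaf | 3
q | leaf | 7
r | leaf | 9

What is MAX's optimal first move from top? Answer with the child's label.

a (MAX): max(3, 2) = 3
b (MAX): max(8, 5, 3) = 8
P (MIN): min(3, 8) = 3
c (MAX): max(8, 4, 6) = 8
d (MAX): max(3, 7, 9) = 9
Q (MIN): min(8, 9) = 8
top (MAX): max(3, 8) = 8
MAX at top wants the highest of {P=3, Q=8}, so chooses Q.

Q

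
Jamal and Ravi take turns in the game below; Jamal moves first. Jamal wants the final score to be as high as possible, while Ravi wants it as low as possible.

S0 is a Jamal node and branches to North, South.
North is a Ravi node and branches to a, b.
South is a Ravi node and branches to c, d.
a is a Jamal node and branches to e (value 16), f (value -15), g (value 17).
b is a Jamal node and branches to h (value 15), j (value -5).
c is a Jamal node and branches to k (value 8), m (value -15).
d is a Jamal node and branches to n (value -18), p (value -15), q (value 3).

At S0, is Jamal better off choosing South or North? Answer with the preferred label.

c (Jamal): max(8, -15) = 8
d (Jamal): max(-18, -15, 3) = 3
South (Ravi): min(8, 3) = 3
a (Jamal): max(16, -15, 17) = 17
b (Jamal): max(15, -5) = 15
North (Ravi): min(17, 15) = 15
Jamal prefers the higher value; South=3, North=15. North is better since 15 > 3.

North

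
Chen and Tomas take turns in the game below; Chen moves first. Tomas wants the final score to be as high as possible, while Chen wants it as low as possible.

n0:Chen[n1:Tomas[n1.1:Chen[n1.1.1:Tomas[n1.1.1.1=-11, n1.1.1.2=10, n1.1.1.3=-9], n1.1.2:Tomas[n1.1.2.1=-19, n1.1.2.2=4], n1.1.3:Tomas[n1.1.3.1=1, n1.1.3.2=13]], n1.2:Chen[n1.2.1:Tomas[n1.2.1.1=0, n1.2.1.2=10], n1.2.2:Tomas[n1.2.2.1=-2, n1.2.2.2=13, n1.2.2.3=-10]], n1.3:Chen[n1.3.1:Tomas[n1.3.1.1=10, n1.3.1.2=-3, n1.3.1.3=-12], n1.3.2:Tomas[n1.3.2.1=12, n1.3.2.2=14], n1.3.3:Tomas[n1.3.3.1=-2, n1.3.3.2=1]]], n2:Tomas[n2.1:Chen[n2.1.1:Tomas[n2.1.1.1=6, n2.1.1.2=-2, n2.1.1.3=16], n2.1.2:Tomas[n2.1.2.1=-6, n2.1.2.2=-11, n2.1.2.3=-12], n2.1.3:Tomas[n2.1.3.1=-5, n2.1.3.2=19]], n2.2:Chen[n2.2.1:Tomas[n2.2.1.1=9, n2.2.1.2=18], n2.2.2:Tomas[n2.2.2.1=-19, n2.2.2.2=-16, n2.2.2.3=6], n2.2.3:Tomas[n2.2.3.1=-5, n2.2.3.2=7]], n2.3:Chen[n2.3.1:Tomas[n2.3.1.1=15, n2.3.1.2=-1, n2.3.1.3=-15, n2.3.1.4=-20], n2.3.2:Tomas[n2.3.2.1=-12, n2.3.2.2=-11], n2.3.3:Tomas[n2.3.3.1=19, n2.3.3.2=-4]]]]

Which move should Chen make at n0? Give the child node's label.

n1.1.1 (Tomas): max(-11, 10, -9) = 10
n1.1.2 (Tomas): max(-19, 4) = 4
n1.1.3 (Tomas): max(1, 13) = 13
n1.1 (Chen): min(10, 4, 13) = 4
n1.2.1 (Tomas): max(0, 10) = 10
n1.2.2 (Tomas): max(-2, 13, -10) = 13
n1.2 (Chen): min(10, 13) = 10
n1.3.1 (Tomas): max(10, -3, -12) = 10
n1.3.2 (Tomas): max(12, 14) = 14
n1.3.3 (Tomas): max(-2, 1) = 1
n1.3 (Chen): min(10, 14, 1) = 1
n1 (Tomas): max(4, 10, 1) = 10
n2.1.1 (Tomas): max(6, -2, 16) = 16
n2.1.2 (Tomas): max(-6, -11, -12) = -6
n2.1.3 (Tomas): max(-5, 19) = 19
n2.1 (Chen): min(16, -6, 19) = -6
n2.2.1 (Tomas): max(9, 18) = 18
n2.2.2 (Tomas): max(-19, -16, 6) = 6
n2.2.3 (Tomas): max(-5, 7) = 7
n2.2 (Chen): min(18, 6, 7) = 6
n2.3.1 (Tomas): max(15, -1, -15, -20) = 15
n2.3.2 (Tomas): max(-12, -11) = -11
n2.3.3 (Tomas): max(19, -4) = 19
n2.3 (Chen): min(15, -11, 19) = -11
n2 (Tomas): max(-6, 6, -11) = 6
n0 (Chen): min(10, 6) = 6
Chen at n0 wants the lowest of {n1=10, n2=6}, so chooses n2.

n2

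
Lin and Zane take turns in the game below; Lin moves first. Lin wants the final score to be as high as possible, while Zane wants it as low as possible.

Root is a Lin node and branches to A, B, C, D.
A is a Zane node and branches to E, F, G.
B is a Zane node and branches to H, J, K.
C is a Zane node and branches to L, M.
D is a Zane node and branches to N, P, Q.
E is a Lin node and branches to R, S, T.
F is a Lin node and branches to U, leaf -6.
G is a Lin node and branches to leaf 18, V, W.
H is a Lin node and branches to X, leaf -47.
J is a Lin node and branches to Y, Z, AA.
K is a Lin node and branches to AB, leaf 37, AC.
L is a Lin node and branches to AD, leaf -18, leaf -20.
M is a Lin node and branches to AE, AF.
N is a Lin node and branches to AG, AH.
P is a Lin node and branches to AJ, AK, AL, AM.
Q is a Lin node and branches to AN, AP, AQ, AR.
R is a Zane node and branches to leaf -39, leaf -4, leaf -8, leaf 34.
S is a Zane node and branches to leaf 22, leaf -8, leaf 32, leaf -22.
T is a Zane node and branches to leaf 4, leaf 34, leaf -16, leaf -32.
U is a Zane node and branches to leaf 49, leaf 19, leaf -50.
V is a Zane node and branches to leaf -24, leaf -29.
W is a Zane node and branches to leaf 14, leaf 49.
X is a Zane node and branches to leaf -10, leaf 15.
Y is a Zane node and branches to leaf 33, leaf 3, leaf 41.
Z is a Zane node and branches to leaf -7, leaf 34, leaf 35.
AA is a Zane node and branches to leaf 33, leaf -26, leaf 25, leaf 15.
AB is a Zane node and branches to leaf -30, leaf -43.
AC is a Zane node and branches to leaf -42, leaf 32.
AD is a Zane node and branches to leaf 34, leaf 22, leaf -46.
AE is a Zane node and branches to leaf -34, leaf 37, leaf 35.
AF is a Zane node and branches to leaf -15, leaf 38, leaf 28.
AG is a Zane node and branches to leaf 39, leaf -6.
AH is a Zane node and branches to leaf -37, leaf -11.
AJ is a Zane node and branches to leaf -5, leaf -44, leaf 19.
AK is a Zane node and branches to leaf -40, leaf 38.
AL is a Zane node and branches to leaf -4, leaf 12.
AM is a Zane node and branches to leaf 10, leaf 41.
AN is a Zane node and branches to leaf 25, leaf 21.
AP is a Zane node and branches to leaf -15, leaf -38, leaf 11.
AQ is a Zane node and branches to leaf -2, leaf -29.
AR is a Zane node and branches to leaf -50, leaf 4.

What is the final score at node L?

-18

AD (Zane): min(34, 22, -46) = -46
L (Lin): max(-46, -18, -20) = -18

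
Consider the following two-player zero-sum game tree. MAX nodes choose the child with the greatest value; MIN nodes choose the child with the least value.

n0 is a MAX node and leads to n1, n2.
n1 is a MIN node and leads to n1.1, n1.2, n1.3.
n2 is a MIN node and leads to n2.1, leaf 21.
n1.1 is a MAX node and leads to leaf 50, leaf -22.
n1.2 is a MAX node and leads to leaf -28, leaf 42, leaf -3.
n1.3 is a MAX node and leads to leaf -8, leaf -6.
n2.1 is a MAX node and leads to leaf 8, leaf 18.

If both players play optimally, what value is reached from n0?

n1.1 (MAX): max(50, -22) = 50
n1.2 (MAX): max(-28, 42, -3) = 42
n1.3 (MAX): max(-8, -6) = -6
n1 (MIN): min(50, 42, -6) = -6
n2.1 (MAX): max(8, 18) = 18
n2 (MIN): min(18, 21) = 18
n0 (MAX): max(-6, 18) = 18

18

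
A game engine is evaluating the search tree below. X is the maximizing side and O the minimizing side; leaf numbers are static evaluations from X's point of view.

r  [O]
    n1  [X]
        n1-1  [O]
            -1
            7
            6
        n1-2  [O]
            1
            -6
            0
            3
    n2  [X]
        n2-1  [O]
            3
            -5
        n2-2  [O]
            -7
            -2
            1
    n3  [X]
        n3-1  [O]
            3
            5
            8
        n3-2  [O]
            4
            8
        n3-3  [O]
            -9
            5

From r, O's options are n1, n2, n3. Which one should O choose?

n1-1 (O): min(-1, 7, 6) = -1
n1-2 (O): min(1, -6, 0, 3) = -6
n1 (X): max(-1, -6) = -1
n2-1 (O): min(3, -5) = -5
n2-2 (O): min(-7, -2, 1) = -7
n2 (X): max(-5, -7) = -5
n3-1 (O): min(3, 5, 8) = 3
n3-2 (O): min(4, 8) = 4
n3-3 (O): min(-9, 5) = -9
n3 (X): max(3, 4, -9) = 4
r (O): min(-1, -5, 4) = -5
O at r wants the lowest of {n1=-1, n2=-5, n3=4}, so chooses n2.

n2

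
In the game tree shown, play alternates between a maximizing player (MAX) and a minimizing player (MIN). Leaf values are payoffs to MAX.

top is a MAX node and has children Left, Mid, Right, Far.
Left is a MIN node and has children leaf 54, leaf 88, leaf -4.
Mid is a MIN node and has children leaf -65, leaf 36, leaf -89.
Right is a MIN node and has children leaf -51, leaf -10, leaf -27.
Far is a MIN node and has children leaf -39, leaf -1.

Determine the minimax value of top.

-4

Left (MIN): min(54, 88, -4) = -4
Mid (MIN): min(-65, 36, -89) = -89
Right (MIN): min(-51, -10, -27) = -51
Far (MIN): min(-39, -1) = -39
top (MAX): max(-4, -89, -51, -39) = -4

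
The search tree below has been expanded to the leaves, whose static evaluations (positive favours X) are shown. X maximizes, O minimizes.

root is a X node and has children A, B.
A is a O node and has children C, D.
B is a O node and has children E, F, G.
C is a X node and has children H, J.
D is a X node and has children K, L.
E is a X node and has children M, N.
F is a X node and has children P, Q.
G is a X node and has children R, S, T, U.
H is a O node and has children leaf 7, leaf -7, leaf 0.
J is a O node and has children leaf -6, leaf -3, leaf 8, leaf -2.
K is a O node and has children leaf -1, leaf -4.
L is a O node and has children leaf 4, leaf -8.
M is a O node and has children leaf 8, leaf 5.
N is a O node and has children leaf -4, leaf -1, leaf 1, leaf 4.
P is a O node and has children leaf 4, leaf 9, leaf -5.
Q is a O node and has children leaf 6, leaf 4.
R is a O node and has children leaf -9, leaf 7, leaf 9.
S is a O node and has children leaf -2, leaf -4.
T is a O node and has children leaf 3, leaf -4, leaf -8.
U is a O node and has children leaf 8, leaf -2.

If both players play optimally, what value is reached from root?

H (O): min(7, -7, 0) = -7
J (O): min(-6, -3, 8, -2) = -6
C (X): max(-7, -6) = -6
K (O): min(-1, -4) = -4
L (O): min(4, -8) = -8
D (X): max(-4, -8) = -4
A (O): min(-6, -4) = -6
M (O): min(8, 5) = 5
N (O): min(-4, -1, 1, 4) = -4
E (X): max(5, -4) = 5
P (O): min(4, 9, -5) = -5
Q (O): min(6, 4) = 4
F (X): max(-5, 4) = 4
R (O): min(-9, 7, 9) = -9
S (O): min(-2, -4) = -4
T (O): min(3, -4, -8) = -8
U (O): min(8, -2) = -2
G (X): max(-9, -4, -8, -2) = -2
B (O): min(5, 4, -2) = -2
root (X): max(-6, -2) = -2

-2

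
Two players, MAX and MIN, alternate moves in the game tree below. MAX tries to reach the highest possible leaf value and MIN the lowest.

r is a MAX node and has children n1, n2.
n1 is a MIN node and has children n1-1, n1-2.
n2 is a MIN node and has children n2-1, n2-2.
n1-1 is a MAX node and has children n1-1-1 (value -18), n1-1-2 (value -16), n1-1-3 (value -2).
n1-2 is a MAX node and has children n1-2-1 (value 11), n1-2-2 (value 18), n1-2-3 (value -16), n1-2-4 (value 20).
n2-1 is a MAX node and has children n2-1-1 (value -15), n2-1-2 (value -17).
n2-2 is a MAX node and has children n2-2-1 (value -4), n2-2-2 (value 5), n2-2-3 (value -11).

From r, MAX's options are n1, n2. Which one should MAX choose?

n1-1 (MAX): max(-18, -16, -2) = -2
n1-2 (MAX): max(11, 18, -16, 20) = 20
n1 (MIN): min(-2, 20) = -2
n2-1 (MAX): max(-15, -17) = -15
n2-2 (MAX): max(-4, 5, -11) = 5
n2 (MIN): min(-15, 5) = -15
r (MAX): max(-2, -15) = -2
MAX at r wants the highest of {n1=-2, n2=-15}, so chooses n1.

n1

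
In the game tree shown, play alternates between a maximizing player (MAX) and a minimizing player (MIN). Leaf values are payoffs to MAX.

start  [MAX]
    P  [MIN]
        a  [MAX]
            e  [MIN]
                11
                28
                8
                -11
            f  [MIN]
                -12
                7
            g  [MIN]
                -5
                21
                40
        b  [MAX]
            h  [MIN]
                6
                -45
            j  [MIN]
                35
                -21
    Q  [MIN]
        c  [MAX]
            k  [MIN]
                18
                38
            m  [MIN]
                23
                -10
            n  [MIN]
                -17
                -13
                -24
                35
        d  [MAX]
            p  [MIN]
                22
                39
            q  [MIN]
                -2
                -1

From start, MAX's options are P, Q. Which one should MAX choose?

e (MIN): min(11, 28, 8, -11) = -11
f (MIN): min(-12, 7) = -12
g (MIN): min(-5, 21, 40) = -5
a (MAX): max(-11, -12, -5) = -5
h (MIN): min(6, -45) = -45
j (MIN): min(35, -21) = -21
b (MAX): max(-45, -21) = -21
P (MIN): min(-5, -21) = -21
k (MIN): min(18, 38) = 18
m (MIN): min(23, -10) = -10
n (MIN): min(-17, -13, -24, 35) = -24
c (MAX): max(18, -10, -24) = 18
p (MIN): min(22, 39) = 22
q (MIN): min(-2, -1) = -2
d (MAX): max(22, -2) = 22
Q (MIN): min(18, 22) = 18
start (MAX): max(-21, 18) = 18
MAX at start wants the highest of {P=-21, Q=18}, so chooses Q.

Q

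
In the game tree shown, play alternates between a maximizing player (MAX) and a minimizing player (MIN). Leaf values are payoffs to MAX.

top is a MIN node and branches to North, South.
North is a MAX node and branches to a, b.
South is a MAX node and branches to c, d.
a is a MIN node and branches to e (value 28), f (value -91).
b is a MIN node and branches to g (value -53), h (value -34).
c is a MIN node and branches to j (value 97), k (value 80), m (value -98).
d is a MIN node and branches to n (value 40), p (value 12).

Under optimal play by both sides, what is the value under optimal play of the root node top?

a (MIN): min(28, -91) = -91
b (MIN): min(-53, -34) = -53
North (MAX): max(-91, -53) = -53
c (MIN): min(97, 80, -98) = -98
d (MIN): min(40, 12) = 12
South (MAX): max(-98, 12) = 12
top (MIN): min(-53, 12) = -53

-53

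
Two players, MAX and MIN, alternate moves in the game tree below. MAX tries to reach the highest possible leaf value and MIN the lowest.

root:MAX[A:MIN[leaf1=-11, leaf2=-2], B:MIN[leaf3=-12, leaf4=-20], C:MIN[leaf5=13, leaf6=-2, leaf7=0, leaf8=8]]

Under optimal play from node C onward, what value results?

-2

C (MIN): min(13, -2, 0, 8) = -2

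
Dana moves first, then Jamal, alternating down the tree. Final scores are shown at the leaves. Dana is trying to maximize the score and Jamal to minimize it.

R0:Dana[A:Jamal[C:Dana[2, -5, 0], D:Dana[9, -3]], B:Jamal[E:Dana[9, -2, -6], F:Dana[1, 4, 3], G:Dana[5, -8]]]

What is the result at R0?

C (Dana): max(2, -5, 0) = 2
D (Dana): max(9, -3) = 9
A (Jamal): min(2, 9) = 2
E (Dana): max(9, -2, -6) = 9
F (Dana): max(1, 4, 3) = 4
G (Dana): max(5, -8) = 5
B (Jamal): min(9, 4, 5) = 4
R0 (Dana): max(2, 4) = 4

4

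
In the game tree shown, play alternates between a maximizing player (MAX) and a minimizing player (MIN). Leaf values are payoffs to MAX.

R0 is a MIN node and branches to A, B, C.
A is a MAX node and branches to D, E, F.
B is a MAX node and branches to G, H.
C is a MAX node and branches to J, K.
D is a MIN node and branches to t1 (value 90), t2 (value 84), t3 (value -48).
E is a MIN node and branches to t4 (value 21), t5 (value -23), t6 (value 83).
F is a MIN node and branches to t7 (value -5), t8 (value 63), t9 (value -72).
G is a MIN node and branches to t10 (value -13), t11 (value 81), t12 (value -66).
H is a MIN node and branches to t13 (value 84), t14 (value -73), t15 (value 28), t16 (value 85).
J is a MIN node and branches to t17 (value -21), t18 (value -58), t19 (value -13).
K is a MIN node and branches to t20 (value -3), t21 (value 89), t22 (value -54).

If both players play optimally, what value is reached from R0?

-66

D (MIN): min(90, 84, -48) = -48
E (MIN): min(21, -23, 83) = -23
F (MIN): min(-5, 63, -72) = -72
A (MAX): max(-48, -23, -72) = -23
G (MIN): min(-13, 81, -66) = -66
H (MIN): min(84, -73, 28, 85) = -73
B (MAX): max(-66, -73) = -66
J (MIN): min(-21, -58, -13) = -58
K (MIN): min(-3, 89, -54) = -54
C (MAX): max(-58, -54) = -54
R0 (MIN): min(-23, -66, -54) = -66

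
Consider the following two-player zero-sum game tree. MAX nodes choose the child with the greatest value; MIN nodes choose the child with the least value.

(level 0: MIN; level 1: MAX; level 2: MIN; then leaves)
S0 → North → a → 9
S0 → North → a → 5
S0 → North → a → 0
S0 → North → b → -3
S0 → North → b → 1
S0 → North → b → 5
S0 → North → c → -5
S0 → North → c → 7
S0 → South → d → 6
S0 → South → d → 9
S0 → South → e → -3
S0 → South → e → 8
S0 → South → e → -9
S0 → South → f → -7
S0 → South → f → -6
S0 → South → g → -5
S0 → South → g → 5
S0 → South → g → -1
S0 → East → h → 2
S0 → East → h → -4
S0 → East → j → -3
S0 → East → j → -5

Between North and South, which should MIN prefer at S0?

North

a (MIN): min(9, 5, 0) = 0
b (MIN): min(-3, 1, 5) = -3
c (MIN): min(-5, 7) = -5
North (MAX): max(0, -3, -5) = 0
d (MIN): min(6, 9) = 6
e (MIN): min(-3, 8, -9) = -9
f (MIN): min(-7, -6) = -7
g (MIN): min(-5, 5, -1) = -5
South (MAX): max(6, -9, -7, -5) = 6
MIN prefers the lower value; North=0, South=6. North is better since 0 < 6.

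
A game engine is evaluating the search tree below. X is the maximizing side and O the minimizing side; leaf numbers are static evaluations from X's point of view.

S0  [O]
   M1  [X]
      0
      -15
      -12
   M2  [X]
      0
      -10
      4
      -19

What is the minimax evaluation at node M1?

M1 (X): max(0, -15, -12) = 0

0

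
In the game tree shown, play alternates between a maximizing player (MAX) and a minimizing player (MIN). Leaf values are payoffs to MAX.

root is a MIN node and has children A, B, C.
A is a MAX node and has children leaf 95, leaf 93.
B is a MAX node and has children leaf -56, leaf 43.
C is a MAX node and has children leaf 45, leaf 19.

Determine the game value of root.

43

A (MAX): max(95, 93) = 95
B (MAX): max(-56, 43) = 43
C (MAX): max(45, 19) = 45
root (MIN): min(95, 43, 45) = 43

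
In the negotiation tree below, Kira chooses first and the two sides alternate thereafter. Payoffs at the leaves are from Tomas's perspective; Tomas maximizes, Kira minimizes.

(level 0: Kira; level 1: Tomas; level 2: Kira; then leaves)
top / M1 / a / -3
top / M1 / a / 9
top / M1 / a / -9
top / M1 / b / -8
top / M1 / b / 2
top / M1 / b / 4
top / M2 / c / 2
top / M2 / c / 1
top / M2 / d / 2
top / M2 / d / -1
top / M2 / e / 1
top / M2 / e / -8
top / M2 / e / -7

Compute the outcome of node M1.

-8

a (Kira): min(-3, 9, -9) = -9
b (Kira): min(-8, 2, 4) = -8
M1 (Tomas): max(-9, -8) = -8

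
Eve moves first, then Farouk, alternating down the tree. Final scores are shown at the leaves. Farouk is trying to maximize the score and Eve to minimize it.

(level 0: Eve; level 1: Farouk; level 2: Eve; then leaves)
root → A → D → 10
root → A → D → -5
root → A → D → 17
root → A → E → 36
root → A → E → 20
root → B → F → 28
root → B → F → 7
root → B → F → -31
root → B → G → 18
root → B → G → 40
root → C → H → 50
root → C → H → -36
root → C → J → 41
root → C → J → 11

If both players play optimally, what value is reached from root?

D (Eve): min(10, -5, 17) = -5
E (Eve): min(36, 20) = 20
A (Farouk): max(-5, 20) = 20
F (Eve): min(28, 7, -31) = -31
G (Eve): min(18, 40) = 18
B (Farouk): max(-31, 18) = 18
H (Eve): min(50, -36) = -36
J (Eve): min(41, 11) = 11
C (Farouk): max(-36, 11) = 11
root (Eve): min(20, 18, 11) = 11

11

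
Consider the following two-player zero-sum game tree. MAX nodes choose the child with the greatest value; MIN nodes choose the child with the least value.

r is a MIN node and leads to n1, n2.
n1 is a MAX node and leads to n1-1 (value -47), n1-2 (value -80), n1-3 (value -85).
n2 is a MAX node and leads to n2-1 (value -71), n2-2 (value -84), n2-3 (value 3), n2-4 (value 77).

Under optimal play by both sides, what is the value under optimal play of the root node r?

n1 (MAX): max(-47, -80, -85) = -47
n2 (MAX): max(-71, -84, 3, 77) = 77
r (MIN): min(-47, 77) = -47

-47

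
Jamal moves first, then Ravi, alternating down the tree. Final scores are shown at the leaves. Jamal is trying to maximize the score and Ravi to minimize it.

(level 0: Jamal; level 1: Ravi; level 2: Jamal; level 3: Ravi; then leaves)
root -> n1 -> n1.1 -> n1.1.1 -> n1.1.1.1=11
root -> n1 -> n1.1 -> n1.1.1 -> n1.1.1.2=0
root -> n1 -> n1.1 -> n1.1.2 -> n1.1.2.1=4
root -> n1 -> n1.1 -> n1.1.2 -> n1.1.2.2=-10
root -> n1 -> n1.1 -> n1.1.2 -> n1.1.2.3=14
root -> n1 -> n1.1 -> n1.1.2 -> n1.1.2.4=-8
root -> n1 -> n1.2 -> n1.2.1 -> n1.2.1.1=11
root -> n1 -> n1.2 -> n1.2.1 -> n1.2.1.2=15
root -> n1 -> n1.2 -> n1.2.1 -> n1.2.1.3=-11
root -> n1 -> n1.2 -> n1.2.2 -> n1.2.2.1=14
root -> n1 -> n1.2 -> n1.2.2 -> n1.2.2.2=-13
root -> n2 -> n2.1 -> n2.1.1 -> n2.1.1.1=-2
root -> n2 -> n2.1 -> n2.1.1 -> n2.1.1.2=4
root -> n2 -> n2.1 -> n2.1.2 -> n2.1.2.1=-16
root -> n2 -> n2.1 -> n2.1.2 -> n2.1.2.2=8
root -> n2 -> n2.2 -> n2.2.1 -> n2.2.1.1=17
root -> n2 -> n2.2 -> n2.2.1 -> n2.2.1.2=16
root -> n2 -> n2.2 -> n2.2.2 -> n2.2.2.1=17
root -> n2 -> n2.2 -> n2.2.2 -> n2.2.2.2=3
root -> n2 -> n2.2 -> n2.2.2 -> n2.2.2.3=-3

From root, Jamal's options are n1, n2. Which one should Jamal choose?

n2

n1.1.1 (Ravi): min(11, 0) = 0
n1.1.2 (Ravi): min(4, -10, 14, -8) = -10
n1.1 (Jamal): max(0, -10) = 0
n1.2.1 (Ravi): min(11, 15, -11) = -11
n1.2.2 (Ravi): min(14, -13) = -13
n1.2 (Jamal): max(-11, -13) = -11
n1 (Ravi): min(0, -11) = -11
n2.1.1 (Ravi): min(-2, 4) = -2
n2.1.2 (Ravi): min(-16, 8) = -16
n2.1 (Jamal): max(-2, -16) = -2
n2.2.1 (Ravi): min(17, 16) = 16
n2.2.2 (Ravi): min(17, 3, -3) = -3
n2.2 (Jamal): max(16, -3) = 16
n2 (Ravi): min(-2, 16) = -2
root (Jamal): max(-11, -2) = -2
Jamal at root wants the highest of {n1=-11, n2=-2}, so chooses n2.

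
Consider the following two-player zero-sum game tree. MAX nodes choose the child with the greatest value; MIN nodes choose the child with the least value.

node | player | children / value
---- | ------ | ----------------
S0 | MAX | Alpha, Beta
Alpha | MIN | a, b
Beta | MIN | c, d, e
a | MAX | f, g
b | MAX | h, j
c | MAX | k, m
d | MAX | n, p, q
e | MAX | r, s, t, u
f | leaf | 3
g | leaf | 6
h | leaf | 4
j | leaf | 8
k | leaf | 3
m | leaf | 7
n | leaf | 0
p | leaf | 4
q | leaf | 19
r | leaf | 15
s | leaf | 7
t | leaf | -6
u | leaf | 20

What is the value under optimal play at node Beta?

c (MAX): max(3, 7) = 7
d (MAX): max(0, 4, 19) = 19
e (MAX): max(15, 7, -6, 20) = 20
Beta (MIN): min(7, 19, 20) = 7

7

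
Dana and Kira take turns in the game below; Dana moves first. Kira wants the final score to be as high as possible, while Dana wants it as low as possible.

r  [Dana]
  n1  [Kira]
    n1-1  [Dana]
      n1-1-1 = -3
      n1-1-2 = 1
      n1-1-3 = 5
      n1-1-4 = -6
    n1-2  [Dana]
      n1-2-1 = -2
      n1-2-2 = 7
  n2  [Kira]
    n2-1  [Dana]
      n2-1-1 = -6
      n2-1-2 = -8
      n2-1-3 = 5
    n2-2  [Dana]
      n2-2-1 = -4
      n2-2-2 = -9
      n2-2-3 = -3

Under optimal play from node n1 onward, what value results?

-2

n1-1 (Dana): min(-3, 1, 5, -6) = -6
n1-2 (Dana): min(-2, 7) = -2
n1 (Kira): max(-6, -2) = -2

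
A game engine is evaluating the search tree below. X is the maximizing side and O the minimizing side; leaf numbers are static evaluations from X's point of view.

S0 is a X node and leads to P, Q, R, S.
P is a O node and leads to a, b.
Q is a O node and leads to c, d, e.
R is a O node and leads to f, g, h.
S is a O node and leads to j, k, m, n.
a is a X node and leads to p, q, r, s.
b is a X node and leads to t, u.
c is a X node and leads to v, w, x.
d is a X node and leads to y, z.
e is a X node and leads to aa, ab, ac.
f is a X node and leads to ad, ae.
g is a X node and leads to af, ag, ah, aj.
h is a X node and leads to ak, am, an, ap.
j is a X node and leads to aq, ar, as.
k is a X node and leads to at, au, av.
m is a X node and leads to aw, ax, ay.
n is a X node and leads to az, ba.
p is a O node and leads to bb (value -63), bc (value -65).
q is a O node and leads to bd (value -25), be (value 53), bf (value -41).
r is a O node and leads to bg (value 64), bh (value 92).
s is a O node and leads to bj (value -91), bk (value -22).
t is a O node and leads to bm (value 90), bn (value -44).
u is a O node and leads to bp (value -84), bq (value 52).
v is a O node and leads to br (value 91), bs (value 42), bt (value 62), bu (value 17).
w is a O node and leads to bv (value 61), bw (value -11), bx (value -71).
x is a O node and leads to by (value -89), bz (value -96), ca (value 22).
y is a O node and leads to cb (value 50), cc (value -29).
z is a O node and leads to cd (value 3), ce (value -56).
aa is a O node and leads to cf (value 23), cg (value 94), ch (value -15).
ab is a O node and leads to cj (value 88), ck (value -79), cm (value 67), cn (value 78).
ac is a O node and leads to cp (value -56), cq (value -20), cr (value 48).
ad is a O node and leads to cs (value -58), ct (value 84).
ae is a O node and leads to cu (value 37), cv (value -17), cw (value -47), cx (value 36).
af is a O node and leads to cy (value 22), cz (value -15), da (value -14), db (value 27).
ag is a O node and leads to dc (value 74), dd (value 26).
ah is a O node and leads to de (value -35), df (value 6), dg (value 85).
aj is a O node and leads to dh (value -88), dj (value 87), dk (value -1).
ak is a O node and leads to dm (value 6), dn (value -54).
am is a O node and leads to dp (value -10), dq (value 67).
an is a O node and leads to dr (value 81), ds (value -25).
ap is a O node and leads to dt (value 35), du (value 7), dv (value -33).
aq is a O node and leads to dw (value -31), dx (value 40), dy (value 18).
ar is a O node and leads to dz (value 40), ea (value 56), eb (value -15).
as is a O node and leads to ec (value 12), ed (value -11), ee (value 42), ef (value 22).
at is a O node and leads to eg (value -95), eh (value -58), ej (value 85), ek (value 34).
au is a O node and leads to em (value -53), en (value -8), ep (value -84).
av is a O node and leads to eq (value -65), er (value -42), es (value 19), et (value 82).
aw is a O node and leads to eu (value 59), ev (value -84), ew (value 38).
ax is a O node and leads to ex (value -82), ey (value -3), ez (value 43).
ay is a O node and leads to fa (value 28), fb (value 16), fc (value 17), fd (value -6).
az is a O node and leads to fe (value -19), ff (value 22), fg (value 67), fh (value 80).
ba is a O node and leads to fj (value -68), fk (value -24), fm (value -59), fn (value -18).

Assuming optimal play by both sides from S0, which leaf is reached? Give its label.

cc

p (O): min(-63, -65) = -65
q (O): min(-25, 53, -41) = -41
r (O): min(64, 92) = 64
s (O): min(-91, -22) = -91
a (X): max(-65, -41, 64, -91) = 64
t (O): min(90, -44) = -44
u (O): min(-84, 52) = -84
b (X): max(-44, -84) = -44
P (O): min(64, -44) = -44
v (O): min(91, 42, 62, 17) = 17
w (O): min(61, -11, -71) = -71
x (O): min(-89, -96, 22) = -96
c (X): max(17, -71, -96) = 17
y (O): min(50, -29) = -29
z (O): min(3, -56) = -56
d (X): max(-29, -56) = -29
aa (O): min(23, 94, -15) = -15
ab (O): min(88, -79, 67, 78) = -79
ac (O): min(-56, -20, 48) = -56
e (X): max(-15, -79, -56) = -15
Q (O): min(17, -29, -15) = -29
ad (O): min(-58, 84) = -58
ae (O): min(37, -17, -47, 36) = -47
f (X): max(-58, -47) = -47
af (O): min(22, -15, -14, 27) = -15
ag (O): min(74, 26) = 26
ah (O): min(-35, 6, 85) = -35
aj (O): min(-88, 87, -1) = -88
g (X): max(-15, 26, -35, -88) = 26
ak (O): min(6, -54) = -54
am (O): min(-10, 67) = -10
an (O): min(81, -25) = -25
ap (O): min(35, 7, -33) = -33
h (X): max(-54, -10, -25, -33) = -10
R (O): min(-47, 26, -10) = -47
aq (O): min(-31, 40, 18) = -31
ar (O): min(40, 56, -15) = -15
as (O): min(12, -11, 42, 22) = -11
j (X): max(-31, -15, -11) = -11
at (O): min(-95, -58, 85, 34) = -95
au (O): min(-53, -8, -84) = -84
av (O): min(-65, -42, 19, 82) = -65
k (X): max(-95, -84, -65) = -65
aw (O): min(59, -84, 38) = -84
ax (O): min(-82, -3, 43) = -82
ay (O): min(28, 16, 17, -6) = -6
m (X): max(-84, -82, -6) = -6
az (O): min(-19, 22, 67, 80) = -19
ba (O): min(-68, -24, -59, -18) = -68
n (X): max(-19, -68) = -19
S (O): min(-11, -65, -6, -19) = -65
S0 (X): max(-44, -29, -47, -65) = -29
At S0, X picks Q (highest: -29).
At Q, O picks d (lowest: -29).
At d, X picks y (highest: -29).
At y, O picks cc (lowest: -29).
Terminal value -29.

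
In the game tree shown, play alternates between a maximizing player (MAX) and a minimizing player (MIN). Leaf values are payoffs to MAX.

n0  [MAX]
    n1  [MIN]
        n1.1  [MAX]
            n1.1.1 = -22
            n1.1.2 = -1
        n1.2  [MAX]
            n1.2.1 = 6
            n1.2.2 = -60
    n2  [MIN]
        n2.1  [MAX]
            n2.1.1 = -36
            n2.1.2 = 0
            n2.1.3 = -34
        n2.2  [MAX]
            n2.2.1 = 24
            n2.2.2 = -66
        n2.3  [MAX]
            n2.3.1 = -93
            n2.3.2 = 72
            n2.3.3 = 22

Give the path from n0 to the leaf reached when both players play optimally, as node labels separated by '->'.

n1.1 (MAX): max(-22, -1) = -1
n1.2 (MAX): max(6, -60) = 6
n1 (MIN): min(-1, 6) = -1
n2.1 (MAX): max(-36, 0, -34) = 0
n2.2 (MAX): max(24, -66) = 24
n2.3 (MAX): max(-93, 72, 22) = 72
n2 (MIN): min(0, 24, 72) = 0
n0 (MAX): max(-1, 0) = 0
At n0, MAX picks n2 (highest: 0).
At n2, MIN picks n2.1 (lowest: 0).
At n2.1, MAX picks n2.1.2 (highest: 0).
Terminal value 0.

n0 -> n2 -> n2.1 -> n2.1.2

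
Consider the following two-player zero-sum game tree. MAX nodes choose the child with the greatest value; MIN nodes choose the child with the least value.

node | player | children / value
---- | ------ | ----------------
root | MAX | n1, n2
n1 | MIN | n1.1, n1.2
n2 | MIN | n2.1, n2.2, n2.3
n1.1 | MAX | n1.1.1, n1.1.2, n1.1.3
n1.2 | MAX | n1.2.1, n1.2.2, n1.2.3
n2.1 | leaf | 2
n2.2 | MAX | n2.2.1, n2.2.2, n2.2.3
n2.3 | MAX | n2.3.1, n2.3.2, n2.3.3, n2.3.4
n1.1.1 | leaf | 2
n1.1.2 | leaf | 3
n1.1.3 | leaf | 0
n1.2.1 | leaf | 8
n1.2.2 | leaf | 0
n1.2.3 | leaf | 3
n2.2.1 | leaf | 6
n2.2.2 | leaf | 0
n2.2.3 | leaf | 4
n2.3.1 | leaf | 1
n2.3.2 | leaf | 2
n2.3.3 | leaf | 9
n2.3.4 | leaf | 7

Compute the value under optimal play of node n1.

3

n1.1 (MAX): max(2, 3, 0) = 3
n1.2 (MAX): max(8, 0, 3) = 8
n1 (MIN): min(3, 8) = 3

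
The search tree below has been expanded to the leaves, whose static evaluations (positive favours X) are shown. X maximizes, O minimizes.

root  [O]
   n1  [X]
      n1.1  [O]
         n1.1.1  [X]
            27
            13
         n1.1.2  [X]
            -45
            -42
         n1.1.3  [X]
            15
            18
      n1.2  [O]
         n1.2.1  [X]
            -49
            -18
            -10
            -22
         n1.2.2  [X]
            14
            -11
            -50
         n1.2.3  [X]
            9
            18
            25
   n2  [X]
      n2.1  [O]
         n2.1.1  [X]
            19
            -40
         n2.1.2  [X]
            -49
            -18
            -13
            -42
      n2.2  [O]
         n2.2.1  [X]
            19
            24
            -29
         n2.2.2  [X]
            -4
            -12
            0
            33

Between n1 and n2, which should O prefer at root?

n1

n1.1.1 (X): max(27, 13) = 27
n1.1.2 (X): max(-45, -42) = -42
n1.1.3 (X): max(15, 18) = 18
n1.1 (O): min(27, -42, 18) = -42
n1.2.1 (X): max(-49, -18, -10, -22) = -10
n1.2.2 (X): max(14, -11, -50) = 14
n1.2.3 (X): max(9, 18, 25) = 25
n1.2 (O): min(-10, 14, 25) = -10
n1 (X): max(-42, -10) = -10
n2.1.1 (X): max(19, -40) = 19
n2.1.2 (X): max(-49, -18, -13, -42) = -13
n2.1 (O): min(19, -13) = -13
n2.2.1 (X): max(19, 24, -29) = 24
n2.2.2 (X): max(-4, -12, 0, 33) = 33
n2.2 (O): min(24, 33) = 24
n2 (X): max(-13, 24) = 24
O prefers the lower value; n1=-10, n2=24. n1 is better since -10 < 24.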